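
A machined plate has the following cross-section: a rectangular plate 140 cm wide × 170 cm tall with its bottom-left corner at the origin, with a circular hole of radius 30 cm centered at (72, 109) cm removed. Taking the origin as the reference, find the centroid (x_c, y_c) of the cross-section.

plate: A = 140 × 170 = 23800.00, centroid at (70.00, 85.00).
hole: A = −π·30² = -2827.43, centroid at (72.00, 109.00).
ΣA = 20972.57 cm², ΣAx_c = 1462424.80 cm³, ΣAy_c = 1714809.76 cm³.
x_c = 1462424.80/20972.57 = 69.73 cm; y_c = 1714809.76/20972.57 = 81.76 cm.

x_c = 69.73 cm, y_c = 81.76 cm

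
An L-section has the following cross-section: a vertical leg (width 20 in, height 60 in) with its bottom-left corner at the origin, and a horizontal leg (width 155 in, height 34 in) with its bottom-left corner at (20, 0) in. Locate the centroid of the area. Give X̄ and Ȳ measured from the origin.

vertical leg: A = 20 × 60 = 1200.00, centroid at (10.00, 30.00).
horizontal leg: A = 155 × 34 = 5270.00, centroid at (97.50, 17.00).
ΣA = 6470.00 in²
ΣAX̄ = (1200.00)(10.00) + (5270.00)(97.50) = 525825.00 in³
ΣAȲ = (1200.00)(30.00) + (5270.00)(17.00) = 125590.00 in³
X̄ = 525825.00 / 6470.00 = 81.27 in
Ȳ = 125590.00 / 6470.00 = 19.41 in

X̄ = 81.27 in, Ȳ = 19.41 in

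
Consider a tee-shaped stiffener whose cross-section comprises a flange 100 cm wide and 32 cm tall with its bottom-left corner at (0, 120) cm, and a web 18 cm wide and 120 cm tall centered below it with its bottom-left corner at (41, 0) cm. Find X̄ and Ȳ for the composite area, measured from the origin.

X̄ = 50.00 cm, Ȳ = 105.37 cm

web: A = 18 × 120 = 2160.00, centroid at (50.00, 60.00).
flange: A = 100 × 32 = 3200.00, centroid at (50.00, 136.00).
ΣA = 5360.00 cm²
ΣAX̄ = (2160.00)(50.00) + (3200.00)(50.00) = 268000.00 cm³
ΣAȲ = (2160.00)(60.00) + (3200.00)(136.00) = 564800.00 cm³
X̄ = 268000.00 / 5360.00 = 50.00 cm
Ȳ = 564800.00 / 5360.00 = 105.37 cm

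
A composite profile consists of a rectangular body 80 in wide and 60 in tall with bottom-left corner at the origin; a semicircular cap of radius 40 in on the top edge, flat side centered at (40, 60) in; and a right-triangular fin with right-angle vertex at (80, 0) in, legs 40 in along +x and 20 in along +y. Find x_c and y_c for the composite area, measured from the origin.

x_c = 42.77 in, y_c = 44.10 in

rectangular body: A = 80 × 60 = 4800.00, centroid at (40.00, 30.00).
semicircular top: A = ½π·40² = 2513.27, centroid at (40.00, 76.98).
triangular fin: A = ½·40·20 = 400.00, centroid at (93.33, 6.67).
ΣA = 7713.27 in², ΣAx_c = 329864.30 in³, ΣAy_c = 340129.78 in³.
x_c = 329864.30/7713.27 = 42.77 in; y_c = 340129.78/7713.27 = 44.10 in.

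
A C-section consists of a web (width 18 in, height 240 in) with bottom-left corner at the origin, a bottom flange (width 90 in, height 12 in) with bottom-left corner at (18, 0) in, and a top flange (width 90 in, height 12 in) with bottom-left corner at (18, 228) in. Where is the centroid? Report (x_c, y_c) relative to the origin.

x_c = 27.00 in, y_c = 120.00 in

Part | A | x̄ᵢ | ȳᵢ | A·x̄ᵢ | A·ȳᵢ
web | 4320.00 | 9.00 | 120.00 | 38880.00 | 518400.00
bottom flange | 1080.00 | 63.00 | 6.00 | 68040.00 | 6480.00
top flange | 1080.00 | 63.00 | 234.00 | 68040.00 | 252720.00
Σ | 6480.00 |  |  | 174960.00 | 777600.00
x_c = 174960.00 / 6480.00 = 27.00 in
y_c = 777600.00 / 6480.00 = 120.00 in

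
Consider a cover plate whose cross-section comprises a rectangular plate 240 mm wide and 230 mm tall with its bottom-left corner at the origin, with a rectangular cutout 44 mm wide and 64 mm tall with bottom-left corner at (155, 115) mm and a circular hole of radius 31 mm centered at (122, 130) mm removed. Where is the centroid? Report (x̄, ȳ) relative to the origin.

x̄ = 116.63 mm, ȳ = 112.26 mm

Part | A | x̄ᵢ | ȳᵢ | A·x̄ᵢ | A·ȳᵢ
plate | 55200.00 | 120.00 | 115.00 | 6624000.00 | 6348000.00
hole 1 | -2816.00 | 177.00 | 147.00 | -498432.00 | -413952.00
hole 2 | -3019.07 | 122.00 | 130.00 | -368326.61 | -392479.17
Σ | 49364.93 |  |  | 5757241.39 | 5541568.83
x̄ = 5757241.39 / 49364.93 = 116.63 mm
ȳ = 5541568.83 / 49364.93 = 112.26 mm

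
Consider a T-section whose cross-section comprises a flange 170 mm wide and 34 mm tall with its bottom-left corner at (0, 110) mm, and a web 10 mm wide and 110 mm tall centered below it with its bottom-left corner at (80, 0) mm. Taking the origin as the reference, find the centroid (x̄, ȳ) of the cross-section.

x̄ = 85.00 mm, ȳ = 115.49 mm

web: A = 10 × 110 = 1100.00, centroid at (85.00, 55.00).
flange: A = 170 × 34 = 5780.00, centroid at (85.00, 127.00).
ΣA = 6880.00 mm², ΣAx̄ = 584800.00 mm³, ΣAȳ = 794560.00 mm³.
x̄ = 584800.00/6880.00 = 85.00 mm; ȳ = 794560.00/6880.00 = 115.49 mm.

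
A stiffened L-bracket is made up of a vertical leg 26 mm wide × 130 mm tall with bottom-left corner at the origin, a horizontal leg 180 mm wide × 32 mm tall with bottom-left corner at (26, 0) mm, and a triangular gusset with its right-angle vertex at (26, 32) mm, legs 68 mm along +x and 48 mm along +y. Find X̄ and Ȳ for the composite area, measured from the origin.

X̄ = 73.48 mm, Ȳ = 36.22 mm

Part | A | x̄ᵢ | ȳᵢ | A·x̄ᵢ | A·ȳᵢ
vertical leg | 3380.00 | 13.00 | 65.00 | 43940.00 | 219700.00
horizontal leg | 5760.00 | 116.00 | 16.00 | 668160.00 | 92160.00
gusset | 1632.00 | 48.67 | 48.00 | 79424.00 | 78336.00
Σ | 10772.00 |  |  | 791524.00 | 390196.00
X̄ = 791524.00 / 10772.00 = 73.48 mm
Ȳ = 390196.00 / 10772.00 = 36.22 mm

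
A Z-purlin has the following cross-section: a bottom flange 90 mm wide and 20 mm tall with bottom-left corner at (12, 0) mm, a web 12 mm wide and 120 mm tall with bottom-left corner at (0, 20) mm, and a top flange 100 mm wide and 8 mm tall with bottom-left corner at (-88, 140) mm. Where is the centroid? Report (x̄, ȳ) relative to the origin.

x̄ = 20.01 mm, ȳ = 61.49 mm

bottom flange: A = 90 × 20 = 1800.00, centroid at (57.00, 10.00).
web: A = 12 × 120 = 1440.00, centroid at (6.00, 80.00).
top flange: A = 100 × 8 = 800.00, centroid at (-38.00, 144.00).
ΣA = 4040.00 mm²
ΣAx̄ = (1800.00)(57.00) + (1440.00)(6.00) + (800.00)(-38.00) = 80840.00 mm³
ΣAȳ = (1800.00)(10.00) + (1440.00)(80.00) + (800.00)(144.00) = 248400.00 mm³
x̄ = 80840.00 / 4040.00 = 20.01 mm
ȳ = 248400.00 / 4040.00 = 61.49 mm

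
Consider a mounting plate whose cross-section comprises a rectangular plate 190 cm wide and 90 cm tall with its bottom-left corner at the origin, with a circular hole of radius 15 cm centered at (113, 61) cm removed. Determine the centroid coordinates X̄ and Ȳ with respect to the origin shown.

X̄ = 94.22 cm, Ȳ = 44.31 cm

plate: A = 190 × 90 = 17100.00, centroid at (95.00, 45.00).
hole: A = −π·15² = -706.86, centroid at (113.00, 61.00).
ΣA = 16393.14 cm²
ΣAX̄ = (17100.00)(95.00) + (-706.86)(113.00) = 1544625.01 cm³
ΣAȲ = (17100.00)(45.00) + (-706.86)(61.00) = 726381.64 cm³
X̄ = 1544625.01 / 16393.14 = 94.22 cm
Ȳ = 726381.64 / 16393.14 = 44.31 cm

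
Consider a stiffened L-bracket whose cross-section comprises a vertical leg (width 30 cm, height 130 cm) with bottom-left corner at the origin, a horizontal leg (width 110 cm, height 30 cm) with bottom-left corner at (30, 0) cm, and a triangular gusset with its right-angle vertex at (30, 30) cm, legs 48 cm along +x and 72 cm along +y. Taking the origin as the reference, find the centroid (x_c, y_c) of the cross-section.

Part | A | x̄ᵢ | ȳᵢ | A·x̄ᵢ | A·ȳᵢ
vertical leg | 3900.00 | 15.00 | 65.00 | 58500.00 | 253500.00
horizontal leg | 3300.00 | 85.00 | 15.00 | 280500.00 | 49500.00
gusset | 1728.00 | 46.00 | 54.00 | 79488.00 | 93312.00
Σ | 8928.00 |  |  | 418488.00 | 396312.00
x_c = 418488.00 / 8928.00 = 46.87 cm
y_c = 396312.00 / 8928.00 = 44.39 cm

x_c = 46.87 cm, y_c = 44.39 cm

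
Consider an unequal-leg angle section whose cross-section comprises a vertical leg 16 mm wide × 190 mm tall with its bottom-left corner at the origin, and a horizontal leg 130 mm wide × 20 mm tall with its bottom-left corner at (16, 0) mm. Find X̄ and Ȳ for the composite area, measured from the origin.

Part | A | x̄ᵢ | ȳᵢ | A·x̄ᵢ | A·ȳᵢ
vertical leg | 3040.00 | 8.00 | 95.00 | 24320.00 | 288800.00
horizontal leg | 2600.00 | 81.00 | 10.00 | 210600.00 | 26000.00
Σ | 5640.00 |  |  | 234920.00 | 314800.00
X̄ = 234920.00 / 5640.00 = 41.65 mm
Ȳ = 314800.00 / 5640.00 = 55.82 mm

X̄ = 41.65 mm, Ȳ = 55.82 mm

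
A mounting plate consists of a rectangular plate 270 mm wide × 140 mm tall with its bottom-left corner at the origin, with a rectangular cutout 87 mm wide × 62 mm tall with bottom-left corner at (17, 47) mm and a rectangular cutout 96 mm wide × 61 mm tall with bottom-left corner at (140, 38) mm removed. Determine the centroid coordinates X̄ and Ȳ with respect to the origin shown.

X̄ = 138.45 mm, Ȳ = 68.71 mm

Part | A | x̄ᵢ | ȳᵢ | A·x̄ᵢ | A·ȳᵢ
plate | 37800.00 | 135.00 | 70.00 | 5103000.00 | 2646000.00
hole 1 | -5394.00 | 60.50 | 78.00 | -326337.00 | -420732.00
hole 2 | -5856.00 | 188.00 | 68.50 | -1100928.00 | -401136.00
Σ | 26550.00 |  |  | 3675735.00 | 1824132.00
X̄ = 3675735.00 / 26550.00 = 138.45 mm
Ȳ = 1824132.00 / 26550.00 = 68.71 mm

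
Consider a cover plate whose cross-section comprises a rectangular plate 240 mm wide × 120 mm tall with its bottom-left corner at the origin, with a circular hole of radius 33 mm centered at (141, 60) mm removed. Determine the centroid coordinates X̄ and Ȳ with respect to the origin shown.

X̄ = 117.17 mm, Ȳ = 60.00 mm

plate: A = 240 × 120 = 28800.00, centroid at (120.00, 60.00).
hole: A = −π·33² = -3421.19, centroid at (141.00, 60.00).
ΣA = 25378.81 mm²
ΣAX̄ = (28800.00)(120.00) + (-3421.19)(141.00) = 2973611.59 mm³
ΣAȲ = (28800.00)(60.00) + (-3421.19)(60.00) = 1522728.34 mm³
X̄ = 2973611.59 / 25378.81 = 117.17 mm
Ȳ = 1522728.34 / 25378.81 = 60.00 mm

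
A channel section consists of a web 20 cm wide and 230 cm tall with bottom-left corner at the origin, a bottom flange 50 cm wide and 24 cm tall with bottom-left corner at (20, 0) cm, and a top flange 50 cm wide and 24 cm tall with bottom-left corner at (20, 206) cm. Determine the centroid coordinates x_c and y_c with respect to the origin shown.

web: A = 20 × 230 = 4600.00, centroid at (10.00, 115.00).
bottom flange: A = 50 × 24 = 1200.00, centroid at (45.00, 12.00).
top flange: A = 50 × 24 = 1200.00, centroid at (45.00, 218.00).
ΣA = 7000.00 cm², ΣAx_c = 154000.00 cm³, ΣAy_c = 805000.00 cm³.
x_c = 154000.00/7000.00 = 22.00 cm; y_c = 805000.00/7000.00 = 115.00 cm.

x_c = 22.00 cm, y_c = 115.00 cm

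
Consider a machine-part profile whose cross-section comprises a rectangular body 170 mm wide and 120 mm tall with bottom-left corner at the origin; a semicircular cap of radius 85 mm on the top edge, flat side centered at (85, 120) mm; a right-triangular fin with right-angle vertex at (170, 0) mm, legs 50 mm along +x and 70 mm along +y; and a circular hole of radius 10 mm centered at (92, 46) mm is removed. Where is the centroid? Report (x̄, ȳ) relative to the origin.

rectangular body: A = 170 × 120 = 20400.00, centroid at (85.00, 60.00).
semicircular top: A = ½π·85² = 11349.00, centroid at (85.00, 156.08).
triangular fin: A = ½·50·70 = 1750.00, centroid at (186.67, 23.33).
hole: A = −π·10² = -314.16, centroid at (92.00, 46.00).
ΣA = 33184.84 mm²
ΣAx̄ = (20400.00)(85.00) + (11349.00)(85.00) + (1750.00)(186.67) + (-314.16)(92.00) = 2996429.31 mm³
ΣAȳ = (20400.00)(60.00) + (11349.00)(156.08) + (1750.00)(23.33) + (-314.16)(46.00) = 3021679.09 mm³
x̄ = 2996429.31 / 33184.84 = 90.30 mm
ȳ = 3021679.09 / 33184.84 = 91.06 mm

x̄ = 90.30 mm, ȳ = 91.06 mm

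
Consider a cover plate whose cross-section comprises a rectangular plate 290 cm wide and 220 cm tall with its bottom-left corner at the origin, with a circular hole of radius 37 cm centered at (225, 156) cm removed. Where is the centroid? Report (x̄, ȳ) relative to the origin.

x̄ = 139.22 cm, ȳ = 106.67 cm

plate: A = 290 × 220 = 63800.00, centroid at (145.00, 110.00).
hole: A = −π·37² = -4300.84, centroid at (225.00, 156.00).
ΣA = 59499.16 cm²
ΣAx̄ = (63800.00)(145.00) + (-4300.84)(225.00) = 8283310.92 cm³
ΣAȳ = (63800.00)(110.00) + (-4300.84)(156.00) = 6347068.91 cm³
x̄ = 8283310.92 / 59499.16 = 139.22 cm
ȳ = 6347068.91 / 59499.16 = 106.67 cm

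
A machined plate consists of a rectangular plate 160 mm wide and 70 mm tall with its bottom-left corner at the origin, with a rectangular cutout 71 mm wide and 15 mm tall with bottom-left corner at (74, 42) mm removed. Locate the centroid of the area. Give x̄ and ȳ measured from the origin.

x̄ = 76.90 mm, ȳ = 33.48 mm

Part | A | x̄ᵢ | ȳᵢ | A·x̄ᵢ | A·ȳᵢ
plate | 11200.00 | 80.00 | 35.00 | 896000.00 | 392000.00
hole | -1065.00 | 109.50 | 49.50 | -116617.50 | -52717.50
Σ | 10135.00 |  |  | 779382.50 | 339282.50
x̄ = 779382.50 / 10135.00 = 76.90 mm
ȳ = 339282.50 / 10135.00 = 33.48 mm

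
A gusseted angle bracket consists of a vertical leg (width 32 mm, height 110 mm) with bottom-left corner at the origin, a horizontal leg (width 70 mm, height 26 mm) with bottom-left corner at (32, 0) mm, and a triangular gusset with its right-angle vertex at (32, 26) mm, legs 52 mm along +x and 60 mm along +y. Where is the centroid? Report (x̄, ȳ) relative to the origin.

vertical leg: A = 32 × 110 = 3520.00, centroid at (16.00, 55.00).
horizontal leg: A = 70 × 26 = 1820.00, centroid at (67.00, 13.00).
gusset: A = ½·52·60 = 1560.00, centroid at (49.33, 46.00).
ΣA = 6900.00 mm², ΣAx̄ = 255220.00 mm³, ΣAȳ = 289020.00 mm³.
x̄ = 255220.00/6900.00 = 36.99 mm; ȳ = 289020.00/6900.00 = 41.89 mm.

x̄ = 36.99 mm, ȳ = 41.89 mm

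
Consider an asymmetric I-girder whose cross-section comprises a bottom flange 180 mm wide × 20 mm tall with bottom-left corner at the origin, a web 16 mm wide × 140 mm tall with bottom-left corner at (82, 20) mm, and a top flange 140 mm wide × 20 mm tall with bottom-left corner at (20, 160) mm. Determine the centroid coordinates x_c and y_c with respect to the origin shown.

Part | A | x̄ᵢ | ȳᵢ | A·x̄ᵢ | A·ȳᵢ
bottom flange | 3600.00 | 90.00 | 10.00 | 324000.00 | 36000.00
web | 2240.00 | 90.00 | 90.00 | 201600.00 | 201600.00
top flange | 2800.00 | 90.00 | 170.00 | 252000.00 | 476000.00
Σ | 8640.00 |  |  | 777600.00 | 713600.00
x_c = 777600.00 / 8640.00 = 90.00 mm
y_c = 713600.00 / 8640.00 = 82.59 mm

x_c = 90.00 mm, y_c = 82.59 mm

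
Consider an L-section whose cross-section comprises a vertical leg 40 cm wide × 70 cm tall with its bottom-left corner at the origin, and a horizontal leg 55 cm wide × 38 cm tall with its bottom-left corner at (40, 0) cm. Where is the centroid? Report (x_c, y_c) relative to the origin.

vertical leg: A = 40 × 70 = 2800.00, centroid at (20.00, 35.00).
horizontal leg: A = 55 × 38 = 2090.00, centroid at (67.50, 19.00).
ΣA = 4890.00 cm²
ΣAx_c = (2800.00)(20.00) + (2090.00)(67.50) = 197075.00 cm³
ΣAy_c = (2800.00)(35.00) + (2090.00)(19.00) = 137710.00 cm³
x_c = 197075.00 / 4890.00 = 40.30 cm
y_c = 137710.00 / 4890.00 = 28.16 cm

x_c = 40.30 cm, y_c = 28.16 cm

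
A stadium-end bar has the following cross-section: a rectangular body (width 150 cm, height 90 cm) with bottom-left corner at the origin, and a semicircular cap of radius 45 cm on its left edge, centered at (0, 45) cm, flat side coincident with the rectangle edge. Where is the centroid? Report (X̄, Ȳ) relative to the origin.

Part | A | x̄ᵢ | ȳᵢ | A·x̄ᵢ | A·ȳᵢ
rectangular body | 13500.00 | 75.00 | 45.00 | 1012500.00 | 607500.00
semicircular end | 3180.86 | -19.10 | 45.00 | -60750.00 | 143138.82
Σ | 16680.86 |  |  | 951750.00 | 750638.82
X̄ = 951750.00 / 16680.86 = 57.06 cm
Ȳ = 750638.82 / 16680.86 = 45.00 cm

X̄ = 57.06 cm, Ȳ = 45.00 cm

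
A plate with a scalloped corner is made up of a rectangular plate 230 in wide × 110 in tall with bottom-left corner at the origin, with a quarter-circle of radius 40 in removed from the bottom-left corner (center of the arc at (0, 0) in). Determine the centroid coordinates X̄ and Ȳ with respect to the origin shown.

X̄ = 120.12 in, Ȳ = 56.99 in

plate: A = 230 × 110 = 25300.00, centroid at (115.00, 55.00).
removed quarter-circle: A = −¼π·40² = -1256.64, centroid at (16.98, 16.98).
ΣA = 24043.36 in²
ΣAX̄ = (25300.00)(115.00) + (-1256.64)(16.98) = 2888166.67 in³
ΣAȲ = (25300.00)(55.00) + (-1256.64)(16.98) = 1370166.67 in³
X̄ = 2888166.67 / 24043.36 = 120.12 in
Ȳ = 1370166.67 / 24043.36 = 56.99 in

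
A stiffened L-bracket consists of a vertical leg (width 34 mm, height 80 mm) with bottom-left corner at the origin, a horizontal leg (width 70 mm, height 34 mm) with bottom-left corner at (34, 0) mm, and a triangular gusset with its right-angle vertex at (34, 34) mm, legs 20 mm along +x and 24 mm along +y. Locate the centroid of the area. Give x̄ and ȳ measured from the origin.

vertical leg: A = 34 × 80 = 2720.00, centroid at (17.00, 40.00).
horizontal leg: A = 70 × 34 = 2380.00, centroid at (69.00, 17.00).
gusset: A = ½·20·24 = 240.00, centroid at (40.67, 42.00).
ΣA = 5340.00 mm²
ΣAx̄ = (2720.00)(17.00) + (2380.00)(69.00) + (240.00)(40.67) = 220220.00 mm³
ΣAȳ = (2720.00)(40.00) + (2380.00)(17.00) + (240.00)(42.00) = 159340.00 mm³
x̄ = 220220.00 / 5340.00 = 41.24 mm
ȳ = 159340.00 / 5340.00 = 29.84 mm

x̄ = 41.24 mm, ȳ = 29.84 mm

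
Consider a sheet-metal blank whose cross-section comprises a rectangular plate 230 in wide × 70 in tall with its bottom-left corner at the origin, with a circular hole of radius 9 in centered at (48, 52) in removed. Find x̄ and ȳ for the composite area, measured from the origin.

Part | A | x̄ᵢ | ȳᵢ | A·x̄ᵢ | A·ȳᵢ
plate | 16100.00 | 115.00 | 35.00 | 1851500.00 | 563500.00
hole | -254.47 | 48.00 | 52.00 | -12214.51 | -13232.39
Σ | 15845.53 |  |  | 1839285.49 | 550267.61
x̄ = 1839285.49 / 15845.53 = 116.08 in
ȳ = 550267.61 / 15845.53 = 34.73 in

x̄ = 116.08 in, ȳ = 34.73 in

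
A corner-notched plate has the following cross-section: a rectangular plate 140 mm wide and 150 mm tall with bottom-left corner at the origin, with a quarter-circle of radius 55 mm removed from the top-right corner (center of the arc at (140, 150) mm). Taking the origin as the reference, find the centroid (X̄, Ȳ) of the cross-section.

Part | A | x̄ᵢ | ȳᵢ | A·x̄ᵢ | A·ȳᵢ
plate | 21000.00 | 70.00 | 75.00 | 1470000.00 | 1575000.00
removed quarter-circle | -2375.83 | 116.66 | 126.66 | -277157.79 | -300916.08
Σ | 18624.17 |  |  | 1192842.21 | 1274083.92
X̄ = 1192842.21 / 18624.17 = 64.05 mm
Ȳ = 1274083.92 / 18624.17 = 68.41 mm

X̄ = 64.05 mm, Ȳ = 68.41 mm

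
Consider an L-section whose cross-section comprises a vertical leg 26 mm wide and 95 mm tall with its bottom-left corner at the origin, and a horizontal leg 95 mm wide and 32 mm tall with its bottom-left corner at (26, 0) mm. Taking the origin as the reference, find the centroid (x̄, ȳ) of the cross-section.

x̄ = 46.38 mm, ȳ = 30.12 mm

Part | A | x̄ᵢ | ȳᵢ | A·x̄ᵢ | A·ȳᵢ
vertical leg | 2470.00 | 13.00 | 47.50 | 32110.00 | 117325.00
horizontal leg | 3040.00 | 73.50 | 16.00 | 223440.00 | 48640.00
Σ | 5510.00 |  |  | 255550.00 | 165965.00
x̄ = 255550.00 / 5510.00 = 46.38 mm
ȳ = 165965.00 / 5510.00 = 30.12 mm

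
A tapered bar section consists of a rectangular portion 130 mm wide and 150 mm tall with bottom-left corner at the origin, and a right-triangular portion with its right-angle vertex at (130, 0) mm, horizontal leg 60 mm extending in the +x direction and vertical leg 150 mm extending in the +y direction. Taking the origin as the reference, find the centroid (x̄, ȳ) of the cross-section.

Part | A | x̄ᵢ | ȳᵢ | A·x̄ᵢ | A·ȳᵢ
rectangular portion | 19500.00 | 65.00 | 75.00 | 1267500.00 | 1462500.00
triangular portion | 4500.00 | 150.00 | 50.00 | 675000.00 | 225000.00
Σ | 24000.00 |  |  | 1942500.00 | 1687500.00
x̄ = 1942500.00 / 24000.00 = 80.94 mm
ȳ = 1687500.00 / 24000.00 = 70.31 mm

x̄ = 80.94 mm, ȳ = 70.31 mm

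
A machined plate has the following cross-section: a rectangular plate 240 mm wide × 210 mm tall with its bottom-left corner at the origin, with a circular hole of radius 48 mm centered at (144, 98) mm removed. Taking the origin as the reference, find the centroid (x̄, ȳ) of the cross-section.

plate: A = 240 × 210 = 50400.00, centroid at (120.00, 105.00).
hole: A = −π·48² = -7238.23, centroid at (144.00, 98.00).
ΣA = 43161.77 mm², ΣAx̄ = 5005694.96 mm³, ΣAȳ = 4582653.51 mm³.
x̄ = 5005694.96/43161.77 = 115.98 mm; ȳ = 4582653.51/43161.77 = 106.17 mm.

x̄ = 115.98 mm, ȳ = 106.17 mm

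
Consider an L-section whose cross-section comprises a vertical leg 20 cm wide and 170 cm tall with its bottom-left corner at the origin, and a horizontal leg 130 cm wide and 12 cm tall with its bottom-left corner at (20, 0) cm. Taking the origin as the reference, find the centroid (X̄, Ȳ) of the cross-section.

X̄ = 33.59 cm, Ȳ = 60.15 cm

Part | A | x̄ᵢ | ȳᵢ | A·x̄ᵢ | A·ȳᵢ
vertical leg | 3400.00 | 10.00 | 85.00 | 34000.00 | 289000.00
horizontal leg | 1560.00 | 85.00 | 6.00 | 132600.00 | 9360.00
Σ | 4960.00 |  |  | 166600.00 | 298360.00
X̄ = 166600.00 / 4960.00 = 33.59 cm
Ȳ = 298360.00 / 4960.00 = 60.15 cm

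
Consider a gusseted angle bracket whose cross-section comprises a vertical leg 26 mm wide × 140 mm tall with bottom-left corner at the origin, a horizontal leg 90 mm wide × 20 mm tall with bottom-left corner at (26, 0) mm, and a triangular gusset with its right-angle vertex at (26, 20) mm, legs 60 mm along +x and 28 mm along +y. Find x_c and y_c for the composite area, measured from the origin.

vertical leg: A = 26 × 140 = 3640.00, centroid at (13.00, 70.00).
horizontal leg: A = 90 × 20 = 1800.00, centroid at (71.00, 10.00).
gusset: A = ½·60·28 = 840.00, centroid at (46.00, 29.33).
ΣA = 6280.00 mm², ΣAx_c = 213760.00 mm³, ΣAy_c = 297440.00 mm³.
x_c = 213760.00/6280.00 = 34.04 mm; y_c = 297440.00/6280.00 = 47.36 mm.

x_c = 34.04 mm, y_c = 47.36 mm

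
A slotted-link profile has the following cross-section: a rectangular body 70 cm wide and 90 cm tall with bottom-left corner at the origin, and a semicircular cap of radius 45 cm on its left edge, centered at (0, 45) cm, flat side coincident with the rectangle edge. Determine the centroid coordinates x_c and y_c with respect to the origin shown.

x_c = 16.85 cm, y_c = 45.00 cm

rectangular body: A = 70 × 90 = 6300.00, centroid at (35.00, 45.00).
semicircular end: A = ½π·45² = 3180.86, centroid at (-19.10, 45.00).
ΣA = 9480.86 cm², ΣAx_c = 159750.00 cm³, ΣAy_c = 426638.82 cm³.
x_c = 159750.00/9480.86 = 16.85 cm; y_c = 426638.82/9480.86 = 45.00 cm.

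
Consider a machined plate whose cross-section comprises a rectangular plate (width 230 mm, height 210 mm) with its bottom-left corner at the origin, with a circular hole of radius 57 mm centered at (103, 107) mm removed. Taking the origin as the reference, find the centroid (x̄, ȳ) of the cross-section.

Part | A | x̄ᵢ | ȳᵢ | A·x̄ᵢ | A·ȳᵢ
plate | 48300.00 | 115.00 | 105.00 | 5554500.00 | 5071500.00
hole | -10207.03 | 103.00 | 107.00 | -1051324.56 | -1092152.69
Σ | 38092.97 |  |  | 4503175.44 | 3979347.31
x̄ = 4503175.44 / 38092.97 = 118.22 mm
ȳ = 3979347.31 / 38092.97 = 104.46 mm

x̄ = 118.22 mm, ȳ = 104.46 mm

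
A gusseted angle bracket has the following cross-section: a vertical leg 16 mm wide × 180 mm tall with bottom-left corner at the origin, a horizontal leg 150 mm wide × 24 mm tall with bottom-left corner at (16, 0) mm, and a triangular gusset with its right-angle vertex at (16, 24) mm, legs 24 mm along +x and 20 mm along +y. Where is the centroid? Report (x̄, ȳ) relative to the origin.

Part | A | x̄ᵢ | ȳᵢ | A·x̄ᵢ | A·ȳᵢ
vertical leg | 2880.00 | 8.00 | 90.00 | 23040.00 | 259200.00
horizontal leg | 3600.00 | 91.00 | 12.00 | 327600.00 | 43200.00
gusset | 240.00 | 24.00 | 30.67 | 5760.00 | 7360.00
Σ | 6720.00 |  |  | 356400.00 | 309760.00
x̄ = 356400.00 / 6720.00 = 53.04 mm
ȳ = 309760.00 / 6720.00 = 46.10 mm

x̄ = 53.04 mm, ȳ = 46.10 mm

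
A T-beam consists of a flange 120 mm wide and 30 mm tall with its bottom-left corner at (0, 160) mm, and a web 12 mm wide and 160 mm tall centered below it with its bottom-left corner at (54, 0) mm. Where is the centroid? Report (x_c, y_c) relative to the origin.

web: A = 12 × 160 = 1920.00, centroid at (60.00, 80.00).
flange: A = 120 × 30 = 3600.00, centroid at (60.00, 175.00).
ΣA = 5520.00 mm², ΣAx_c = 331200.00 mm³, ΣAy_c = 783600.00 mm³.
x_c = 331200.00/5520.00 = 60.00 mm; y_c = 783600.00/5520.00 = 141.96 mm.

x_c = 60.00 mm, y_c = 141.96 mm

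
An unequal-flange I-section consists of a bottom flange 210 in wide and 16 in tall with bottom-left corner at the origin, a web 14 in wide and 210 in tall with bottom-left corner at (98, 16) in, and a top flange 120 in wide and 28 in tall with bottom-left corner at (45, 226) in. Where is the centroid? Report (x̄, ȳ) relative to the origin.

x̄ = 105.00 in, ȳ = 123.09 in

Part | A | x̄ᵢ | ȳᵢ | A·x̄ᵢ | A·ȳᵢ
bottom flange | 3360.00 | 105.00 | 8.00 | 352800.00 | 26880.00
web | 2940.00 | 105.00 | 121.00 | 308700.00 | 355740.00
top flange | 3360.00 | 105.00 | 240.00 | 352800.00 | 806400.00
Σ | 9660.00 |  |  | 1014300.00 | 1189020.00
x̄ = 1014300.00 / 9660.00 = 105.00 in
ȳ = 1189020.00 / 9660.00 = 123.09 in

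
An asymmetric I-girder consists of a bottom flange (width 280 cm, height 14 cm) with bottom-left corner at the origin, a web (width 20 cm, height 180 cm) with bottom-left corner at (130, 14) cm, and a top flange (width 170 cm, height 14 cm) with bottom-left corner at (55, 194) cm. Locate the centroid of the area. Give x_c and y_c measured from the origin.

Part | A | x̄ᵢ | ȳᵢ | A·x̄ᵢ | A·ȳᵢ
bottom flange | 3920.00 | 140.00 | 7.00 | 548800.00 | 27440.00
web | 3600.00 | 140.00 | 104.00 | 504000.00 | 374400.00
top flange | 2380.00 | 140.00 | 201.00 | 333200.00 | 478380.00
Σ | 9900.00 |  |  | 1386000.00 | 880220.00
x_c = 1386000.00 / 9900.00 = 140.00 cm
y_c = 880220.00 / 9900.00 = 88.91 cm

x_c = 140.00 cm, y_c = 88.91 cm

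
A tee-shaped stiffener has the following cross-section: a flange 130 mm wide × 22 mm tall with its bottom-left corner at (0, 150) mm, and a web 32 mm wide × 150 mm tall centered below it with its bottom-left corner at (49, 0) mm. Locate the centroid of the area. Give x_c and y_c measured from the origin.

x_c = 65.00 mm, y_c = 107.11 mm

web: A = 32 × 150 = 4800.00, centroid at (65.00, 75.00).
flange: A = 130 × 22 = 2860.00, centroid at (65.00, 161.00).
ΣA = 7660.00 mm², ΣAx_c = 497900.00 mm³, ΣAy_c = 820460.00 mm³.
x_c = 497900.00/7660.00 = 65.00 mm; y_c = 820460.00/7660.00 = 107.11 mm.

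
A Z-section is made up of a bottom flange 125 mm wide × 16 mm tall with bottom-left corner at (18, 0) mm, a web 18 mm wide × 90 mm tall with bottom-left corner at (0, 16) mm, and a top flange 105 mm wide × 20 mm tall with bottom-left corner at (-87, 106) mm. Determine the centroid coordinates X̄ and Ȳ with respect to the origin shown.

X̄ = 18.03 mm, Ȳ = 62.66 mm

Part | A | x̄ᵢ | ȳᵢ | A·x̄ᵢ | A·ȳᵢ
bottom flange | 2000.00 | 80.50 | 8.00 | 161000.00 | 16000.00
web | 1620.00 | 9.00 | 61.00 | 14580.00 | 98820.00
top flange | 2100.00 | -34.50 | 116.00 | -72450.00 | 243600.00
Σ | 5720.00 |  |  | 103130.00 | 358420.00
X̄ = 103130.00 / 5720.00 = 18.03 mm
Ȳ = 358420.00 / 5720.00 = 62.66 mm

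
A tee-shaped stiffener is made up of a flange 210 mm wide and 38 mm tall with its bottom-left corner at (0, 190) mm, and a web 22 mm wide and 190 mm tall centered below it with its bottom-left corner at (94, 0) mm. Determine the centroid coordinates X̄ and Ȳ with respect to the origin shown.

web: A = 22 × 190 = 4180.00, centroid at (105.00, 95.00).
flange: A = 210 × 38 = 7980.00, centroid at (105.00, 209.00).
ΣA = 12160.00 mm²
ΣAX̄ = (4180.00)(105.00) + (7980.00)(105.00) = 1276800.00 mm³
ΣAȲ = (4180.00)(95.00) + (7980.00)(209.00) = 2064920.00 mm³
X̄ = 1276800.00 / 12160.00 = 105.00 mm
Ȳ = 2064920.00 / 12160.00 = 169.81 mm

X̄ = 105.00 mm, Ȳ = 169.81 mm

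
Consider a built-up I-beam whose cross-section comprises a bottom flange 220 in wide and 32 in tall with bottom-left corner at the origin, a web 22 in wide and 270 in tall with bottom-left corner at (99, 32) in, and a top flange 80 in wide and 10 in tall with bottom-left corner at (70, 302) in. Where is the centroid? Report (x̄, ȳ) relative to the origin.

x̄ = 110.00 in, ȳ = 97.98 in

Part | A | x̄ᵢ | ȳᵢ | A·x̄ᵢ | A·ȳᵢ
bottom flange | 7040.00 | 110.00 | 16.00 | 774400.00 | 112640.00
web | 5940.00 | 110.00 | 167.00 | 653400.00 | 991980.00
top flange | 800.00 | 110.00 | 307.00 | 88000.00 | 245600.00
Σ | 13780.00 |  |  | 1515800.00 | 1350220.00
x̄ = 1515800.00 / 13780.00 = 110.00 in
ȳ = 1350220.00 / 13780.00 = 97.98 in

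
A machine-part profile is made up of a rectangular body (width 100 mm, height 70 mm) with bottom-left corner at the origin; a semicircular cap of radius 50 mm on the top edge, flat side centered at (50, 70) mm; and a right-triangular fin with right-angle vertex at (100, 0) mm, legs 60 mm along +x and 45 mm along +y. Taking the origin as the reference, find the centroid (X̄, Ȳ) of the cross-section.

X̄ = 57.70 mm, Ȳ = 50.78 mm

rectangular body: A = 100 × 70 = 7000.00, centroid at (50.00, 35.00).
semicircular top: A = ½π·50² = 3926.99, centroid at (50.00, 91.22).
triangular fin: A = ½·60·45 = 1350.00, centroid at (120.00, 15.00).
ΣA = 12276.99 mm², ΣAX̄ = 708349.54 mm³, ΣAȲ = 623472.69 mm³.
X̄ = 708349.54/12276.99 = 57.70 mm; Ȳ = 623472.69/12276.99 = 50.78 mm.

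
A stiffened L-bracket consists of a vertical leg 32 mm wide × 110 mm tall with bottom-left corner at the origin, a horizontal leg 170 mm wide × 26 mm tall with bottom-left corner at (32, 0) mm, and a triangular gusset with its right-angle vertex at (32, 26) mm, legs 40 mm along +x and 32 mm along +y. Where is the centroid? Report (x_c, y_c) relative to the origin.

vertical leg: A = 32 × 110 = 3520.00, centroid at (16.00, 55.00).
horizontal leg: A = 170 × 26 = 4420.00, centroid at (117.00, 13.00).
gusset: A = ½·40·32 = 640.00, centroid at (45.33, 36.67).
ΣA = 8580.00 mm²
ΣAx_c = (3520.00)(16.00) + (4420.00)(117.00) + (640.00)(45.33) = 602473.33 mm³
ΣAy_c = (3520.00)(55.00) + (4420.00)(13.00) + (640.00)(36.67) = 274526.67 mm³
x_c = 602473.33 / 8580.00 = 70.22 mm
y_c = 274526.67 / 8580.00 = 32.00 mm

x_c = 70.22 mm, y_c = 32.00 mm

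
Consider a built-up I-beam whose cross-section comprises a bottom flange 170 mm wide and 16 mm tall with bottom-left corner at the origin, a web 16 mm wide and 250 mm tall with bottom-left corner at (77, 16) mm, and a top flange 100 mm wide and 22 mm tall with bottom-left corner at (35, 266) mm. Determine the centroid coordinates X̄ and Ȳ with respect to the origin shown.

bottom flange: A = 170 × 16 = 2720.00, centroid at (85.00, 8.00).
web: A = 16 × 250 = 4000.00, centroid at (85.00, 141.00).
top flange: A = 100 × 22 = 2200.00, centroid at (85.00, 277.00).
ΣA = 8920.00 mm²
ΣAX̄ = (2720.00)(85.00) + (4000.00)(85.00) + (2200.00)(85.00) = 758200.00 mm³
ΣAȲ = (2720.00)(8.00) + (4000.00)(141.00) + (2200.00)(277.00) = 1195160.00 mm³
X̄ = 758200.00 / 8920.00 = 85.00 mm
Ȳ = 1195160.00 / 8920.00 = 133.99 mm

X̄ = 85.00 mm, Ȳ = 133.99 mm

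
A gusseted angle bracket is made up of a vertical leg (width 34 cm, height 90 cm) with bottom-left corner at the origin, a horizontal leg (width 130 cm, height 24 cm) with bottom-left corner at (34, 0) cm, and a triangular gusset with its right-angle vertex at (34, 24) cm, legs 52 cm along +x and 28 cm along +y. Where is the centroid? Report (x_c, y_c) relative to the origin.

Part | A | x̄ᵢ | ȳᵢ | A·x̄ᵢ | A·ȳᵢ
vertical leg | 3060.00 | 17.00 | 45.00 | 52020.00 | 137700.00
horizontal leg | 3120.00 | 99.00 | 12.00 | 308880.00 | 37440.00
gusset | 728.00 | 51.33 | 33.33 | 37370.67 | 24266.67
Σ | 6908.00 |  |  | 398270.67 | 199406.67
x_c = 398270.67 / 6908.00 = 57.65 cm
y_c = 199406.67 / 6908.00 = 28.87 cm

x_c = 57.65 cm, y_c = 28.87 cm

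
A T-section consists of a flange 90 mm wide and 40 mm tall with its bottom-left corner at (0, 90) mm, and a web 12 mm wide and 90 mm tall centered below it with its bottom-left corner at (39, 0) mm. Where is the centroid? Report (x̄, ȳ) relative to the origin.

x̄ = 45.00 mm, ȳ = 95.00 mm

web: A = 12 × 90 = 1080.00, centroid at (45.00, 45.00).
flange: A = 90 × 40 = 3600.00, centroid at (45.00, 110.00).
ΣA = 4680.00 mm²
ΣAx̄ = (1080.00)(45.00) + (3600.00)(45.00) = 210600.00 mm³
ΣAȳ = (1080.00)(45.00) + (3600.00)(110.00) = 444600.00 mm³
x̄ = 210600.00 / 4680.00 = 45.00 mm
ȳ = 444600.00 / 4680.00 = 95.00 mm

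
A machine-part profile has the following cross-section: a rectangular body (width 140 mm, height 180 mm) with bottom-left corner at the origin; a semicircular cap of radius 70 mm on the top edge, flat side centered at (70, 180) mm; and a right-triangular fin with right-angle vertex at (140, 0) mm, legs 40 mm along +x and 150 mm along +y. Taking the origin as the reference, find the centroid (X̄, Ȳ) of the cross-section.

X̄ = 76.96 mm, Ȳ = 112.32 mm

rectangular body: A = 140 × 180 = 25200.00, centroid at (70.00, 90.00).
semicircular top: A = ½π·70² = 7696.90, centroid at (70.00, 209.71).
triangular fin: A = ½·40·150 = 3000.00, centroid at (153.33, 50.00).
ΣA = 35896.90 mm², ΣAX̄ = 2762783.14 mm³, ΣAȲ = 4032109.03 mm³.
X̄ = 2762783.14/35896.90 = 76.96 mm; Ȳ = 4032109.03/35896.90 = 112.32 mm.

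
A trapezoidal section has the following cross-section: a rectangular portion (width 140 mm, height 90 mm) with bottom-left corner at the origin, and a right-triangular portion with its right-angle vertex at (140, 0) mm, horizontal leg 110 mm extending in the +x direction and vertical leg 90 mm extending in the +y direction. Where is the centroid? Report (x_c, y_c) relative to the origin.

rectangular portion: A = 140 × 90 = 12600.00, centroid at (70.00, 45.00).
triangular portion: A = ½·110·90 = 4950.00, centroid at (176.67, 30.00).
ΣA = 17550.00 mm², ΣAx_c = 1756500.00 mm³, ΣAy_c = 715500.00 mm³.
x_c = 1756500.00/17550.00 = 100.09 mm; y_c = 715500.00/17550.00 = 40.77 mm.

x_c = 100.09 mm, y_c = 40.77 mm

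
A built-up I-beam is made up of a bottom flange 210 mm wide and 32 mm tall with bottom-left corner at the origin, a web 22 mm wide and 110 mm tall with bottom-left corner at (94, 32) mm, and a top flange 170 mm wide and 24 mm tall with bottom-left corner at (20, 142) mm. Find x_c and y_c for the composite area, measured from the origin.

bottom flange: A = 210 × 32 = 6720.00, centroid at (105.00, 16.00).
web: A = 22 × 110 = 2420.00, centroid at (105.00, 87.00).
top flange: A = 170 × 24 = 4080.00, centroid at (105.00, 154.00).
ΣA = 13220.00 mm², ΣAx_c = 1388100.00 mm³, ΣAy_c = 946380.00 mm³.
x_c = 1388100.00/13220.00 = 105.00 mm; y_c = 946380.00/13220.00 = 71.59 mm.

x_c = 105.00 mm, y_c = 71.59 mm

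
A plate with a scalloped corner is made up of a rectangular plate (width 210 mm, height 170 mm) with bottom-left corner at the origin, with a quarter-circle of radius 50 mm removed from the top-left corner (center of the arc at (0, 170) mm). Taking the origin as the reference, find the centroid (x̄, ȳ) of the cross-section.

Part | A | x̄ᵢ | ȳᵢ | A·x̄ᵢ | A·ȳᵢ
plate | 35700.00 | 105.00 | 85.00 | 3748500.00 | 3034500.00
removed quarter-circle | -1963.50 | 21.22 | 148.78 | -41666.67 | -292127.55
Σ | 33736.50 |  |  | 3706833.33 | 2742372.45
x̄ = 3706833.33 / 33736.50 = 109.88 mm
ȳ = 2742372.45 / 33736.50 = 81.29 mm

x̄ = 109.88 mm, ȳ = 81.29 mm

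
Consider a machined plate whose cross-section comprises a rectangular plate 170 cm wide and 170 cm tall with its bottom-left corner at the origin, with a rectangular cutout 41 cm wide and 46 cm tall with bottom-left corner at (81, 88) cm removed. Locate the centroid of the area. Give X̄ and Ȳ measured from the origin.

X̄ = 83.85 cm, Ȳ = 83.18 cm

plate: A = 170 × 170 = 28900.00, centroid at (85.00, 85.00).
hole: A = −(41 × 46) = -1886.00, centroid at (101.50, 111.00).
ΣA = 27014.00 cm², ΣAX̄ = 2265071.00 cm³, ΣAȲ = 2247154.00 cm³.
X̄ = 2265071.00/27014.00 = 83.85 cm; Ȳ = 2247154.00/27014.00 = 83.18 cm.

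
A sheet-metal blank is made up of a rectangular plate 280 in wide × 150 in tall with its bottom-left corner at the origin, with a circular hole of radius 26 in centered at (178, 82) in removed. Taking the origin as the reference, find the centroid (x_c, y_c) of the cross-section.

Part | A | x̄ᵢ | ȳᵢ | A·x̄ᵢ | A·ȳᵢ
plate | 42000.00 | 140.00 | 75.00 | 5880000.00 | 3150000.00
hole | -2123.72 | 178.00 | 82.00 | -378021.56 | -174144.76
Σ | 39876.28 |  |  | 5501978.44 | 2975855.24
x_c = 5501978.44 / 39876.28 = 137.98 in
y_c = 2975855.24 / 39876.28 = 74.63 in

x_c = 137.98 in, y_c = 74.63 in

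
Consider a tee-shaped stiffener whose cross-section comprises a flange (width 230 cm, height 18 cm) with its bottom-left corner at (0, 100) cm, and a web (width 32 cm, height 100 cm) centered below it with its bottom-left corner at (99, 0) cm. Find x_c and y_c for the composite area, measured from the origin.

x_c = 115.00 cm, y_c = 83.28 cm

Part | A | x̄ᵢ | ȳᵢ | A·x̄ᵢ | A·ȳᵢ
web | 3200.00 | 115.00 | 50.00 | 368000.00 | 160000.00
flange | 4140.00 | 115.00 | 109.00 | 476100.00 | 451260.00
Σ | 7340.00 |  |  | 844100.00 | 611260.00
x_c = 844100.00 / 7340.00 = 115.00 cm
y_c = 611260.00 / 7340.00 = 83.28 cm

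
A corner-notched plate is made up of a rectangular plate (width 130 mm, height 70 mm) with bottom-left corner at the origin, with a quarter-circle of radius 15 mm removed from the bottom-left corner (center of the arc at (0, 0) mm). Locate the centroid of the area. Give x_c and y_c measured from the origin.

plate: A = 130 × 70 = 9100.00, centroid at (65.00, 35.00).
removed quarter-circle: A = −¼π·15² = -176.71, centroid at (6.37, 6.37).
ΣA = 8923.29 mm²
ΣAx_c = (9100.00)(65.00) + (-176.71)(6.37) = 590375.00 mm³
ΣAy_c = (9100.00)(35.00) + (-176.71)(6.37) = 317375.00 mm³
x_c = 590375.00 / 8923.29 = 66.16 mm
y_c = 317375.00 / 8923.29 = 35.57 mm

x_c = 66.16 mm, y_c = 35.57 mm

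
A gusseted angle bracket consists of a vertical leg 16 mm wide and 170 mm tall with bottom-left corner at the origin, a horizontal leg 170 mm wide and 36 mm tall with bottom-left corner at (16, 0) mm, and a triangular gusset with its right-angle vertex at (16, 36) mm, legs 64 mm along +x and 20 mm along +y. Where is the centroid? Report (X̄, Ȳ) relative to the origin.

X̄ = 70.02 mm, Ȳ = 38.89 mm

vertical leg: A = 16 × 170 = 2720.00, centroid at (8.00, 85.00).
horizontal leg: A = 170 × 36 = 6120.00, centroid at (101.00, 18.00).
gusset: A = ½·64·20 = 640.00, centroid at (37.33, 42.67).
ΣA = 9480.00 mm², ΣAX̄ = 663773.33 mm³, ΣAȲ = 368666.67 mm³.
X̄ = 663773.33/9480.00 = 70.02 mm; Ȳ = 368666.67/9480.00 = 38.89 mm.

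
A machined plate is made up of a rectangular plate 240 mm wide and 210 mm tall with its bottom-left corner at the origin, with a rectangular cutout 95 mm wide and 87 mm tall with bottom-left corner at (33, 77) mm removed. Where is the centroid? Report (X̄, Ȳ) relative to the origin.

X̄ = 127.75 mm, Ȳ = 101.96 mm

plate: A = 240 × 210 = 50400.00, centroid at (120.00, 105.00).
hole: A = −(95 × 87) = -8265.00, centroid at (80.50, 120.50).
ΣA = 42135.00 mm², ΣAX̄ = 5382667.50 mm³, ΣAȲ = 4296067.50 mm³.
X̄ = 5382667.50/42135.00 = 127.75 mm; Ȳ = 4296067.50/42135.00 = 101.96 mm.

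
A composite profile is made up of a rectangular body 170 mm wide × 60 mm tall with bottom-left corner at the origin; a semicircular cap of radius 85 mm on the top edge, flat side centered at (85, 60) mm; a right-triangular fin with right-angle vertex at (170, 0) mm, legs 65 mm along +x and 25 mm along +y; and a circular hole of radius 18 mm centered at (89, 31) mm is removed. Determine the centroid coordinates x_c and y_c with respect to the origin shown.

x_c = 88.87 mm, y_c = 64.26 mm

rectangular body: A = 170 × 60 = 10200.00, centroid at (85.00, 30.00).
semicircular top: A = ½π·85² = 11349.00, centroid at (85.00, 96.08).
triangular fin: A = ½·65·25 = 812.50, centroid at (191.67, 8.33).
hole: A = −π·18² = -1017.88, centroid at (89.00, 31.00).
ΣA = 21343.63 mm²
ΣAx_c = (10200.00)(85.00) + (11349.00)(85.00) + (812.50)(191.67) + (-1017.88)(89.00) = 1896803.50 mm³
ΣAy_c = (10200.00)(30.00) + (11349.00)(96.08) + (812.50)(8.33) + (-1017.88)(31.00) = 1371573.55 mm³
x_c = 1896803.50 / 21343.63 = 88.87 mm
y_c = 1371573.55 / 21343.63 = 64.26 mm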